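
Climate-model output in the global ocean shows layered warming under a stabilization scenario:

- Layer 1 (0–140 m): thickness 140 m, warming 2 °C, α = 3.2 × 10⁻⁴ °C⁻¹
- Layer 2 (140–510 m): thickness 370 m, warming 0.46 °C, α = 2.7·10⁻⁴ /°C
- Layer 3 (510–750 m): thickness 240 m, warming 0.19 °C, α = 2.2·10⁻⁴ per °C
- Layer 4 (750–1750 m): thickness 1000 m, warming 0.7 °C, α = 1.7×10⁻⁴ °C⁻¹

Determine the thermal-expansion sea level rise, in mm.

0–140 m: 140 × 3.2×10⁻⁴ × 2 = 0.08960 m
Layer 2: 0.46 × 2.7×10⁻⁴ × 370 = 0.045954 m
Layer 3: 240 × 2.2×10⁻⁴ × 0.19 = 0.010032 m
Layer 4: 1000 × 0.7 × 1.7×10⁻⁴ = 0.11900 m
Δh = 0.08960 + 0.045954 + 0.010032 + 0.11900 = 0.264586 m ≈ 260 mm

260 mm of thermosteric rise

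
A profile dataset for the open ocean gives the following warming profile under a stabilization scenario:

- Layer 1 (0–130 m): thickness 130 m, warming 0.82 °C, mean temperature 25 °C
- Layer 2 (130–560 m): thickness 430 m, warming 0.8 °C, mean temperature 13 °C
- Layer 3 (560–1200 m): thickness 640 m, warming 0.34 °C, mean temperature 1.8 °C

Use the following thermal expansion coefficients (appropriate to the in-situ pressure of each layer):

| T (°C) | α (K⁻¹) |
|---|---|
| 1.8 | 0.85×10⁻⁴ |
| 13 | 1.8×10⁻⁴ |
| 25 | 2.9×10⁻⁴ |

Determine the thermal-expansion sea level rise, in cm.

11 cm of thermosteric rise

Layer 1 at 25 °C → α = 2.9×10⁻⁴ K⁻¹
Layer 2 at 13 °C → α = 1.8×10⁻⁴ K⁻¹
Layer 3 at 1.8 °C → α = 0.85×10⁻⁴ K⁻¹
130 × 2.9×10⁻⁴ × 0.82 = 0.030914 m
Layer 2: 0.8 × 1.8×10⁻⁴ × 430 = 0.06192 m
560–1200 m: 640 × 0.85×10⁻⁴ × 0.34 = 0.018496 m
Δh = 0.030914 + 0.06192 + 0.018496 = 0.11133 m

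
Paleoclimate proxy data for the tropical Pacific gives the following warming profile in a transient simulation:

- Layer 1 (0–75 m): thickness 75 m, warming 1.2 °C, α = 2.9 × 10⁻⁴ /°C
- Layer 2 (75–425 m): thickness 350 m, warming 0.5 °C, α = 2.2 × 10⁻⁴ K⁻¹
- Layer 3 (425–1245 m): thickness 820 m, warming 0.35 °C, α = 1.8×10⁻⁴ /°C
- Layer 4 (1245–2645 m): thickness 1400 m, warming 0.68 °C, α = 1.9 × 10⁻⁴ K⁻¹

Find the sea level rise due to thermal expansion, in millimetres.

1.2 × 2.9×10⁻⁴ × 75 = 0.02610 m
350 × 0.5 × 2.2×10⁻⁴ = 0.03850 m
425–1245 m: 1.8×10⁻⁴ × 0.35 × 820 = 0.05166 m
Layer 4: 1400 × 0.68 × 1.9×10⁻⁴ = 0.18088 m
Δh = 0.02610 + 0.03850 + 0.05166 + 0.18088 = 0.29714 m

297 mm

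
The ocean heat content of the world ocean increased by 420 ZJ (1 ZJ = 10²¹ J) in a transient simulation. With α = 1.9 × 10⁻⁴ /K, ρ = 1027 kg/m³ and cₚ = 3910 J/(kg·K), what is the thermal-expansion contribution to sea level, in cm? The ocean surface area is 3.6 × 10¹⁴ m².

Per unit area: Q = 420×10²¹ / (3.6×10¹⁴) ≈ 1.167×10⁹ J/m²
Δh = αQ/(ρcₚ) = 1.9×10⁻⁴ × 1.167×10⁹ / (1027 × 3910) ≈ 0.055218 m

Δh ≈ 5.5 cm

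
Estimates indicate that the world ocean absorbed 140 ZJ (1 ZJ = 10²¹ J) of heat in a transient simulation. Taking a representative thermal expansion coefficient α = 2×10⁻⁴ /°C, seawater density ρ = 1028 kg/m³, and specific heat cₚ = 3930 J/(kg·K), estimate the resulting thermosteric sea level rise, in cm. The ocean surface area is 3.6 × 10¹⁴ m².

Δh = 1.93 cm

Per unit area: Q = 140×10²¹ / (3.6×10¹⁴) ≈ 3.889×10⁸ J/m²
Δh = αQ/(ρcₚ) = 2×10⁻⁴ × 3.889×10⁸ / (1028 × 3930) ≈ 0.019252 m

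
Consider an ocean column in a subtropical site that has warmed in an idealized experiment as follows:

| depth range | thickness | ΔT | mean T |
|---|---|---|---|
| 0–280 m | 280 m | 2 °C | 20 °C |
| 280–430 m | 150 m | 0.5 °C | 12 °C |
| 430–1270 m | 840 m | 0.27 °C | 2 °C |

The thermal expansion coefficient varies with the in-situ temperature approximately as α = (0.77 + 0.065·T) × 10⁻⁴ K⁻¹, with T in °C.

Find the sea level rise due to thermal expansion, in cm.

Layer 1: α = (0.77 + 0.065×20)×10⁻⁴ = 2.07×10⁻⁴ K⁻¹
Layer 2: α = (0.77 + 0.065×12)×10⁻⁴ = 1.55×10⁻⁴ K⁻¹
Layer 3: α = (0.77 + 0.065×2)×10⁻⁴ = 0.9×10⁻⁴ K⁻¹
Layer 1: 2 × 280 × 2.07×10⁻⁴ = 0.11592 m
280–430 m: 1.55×10⁻⁴ × 150 × 0.5 = 0.011625 m
Layer 3: 0.27 × 0.9×10⁻⁴ × 840 = 0.020412 m
Δh = 0.11592 + 0.011625 + 0.020412 = 0.147957 m ≈ 14.8 cm

14.8 cm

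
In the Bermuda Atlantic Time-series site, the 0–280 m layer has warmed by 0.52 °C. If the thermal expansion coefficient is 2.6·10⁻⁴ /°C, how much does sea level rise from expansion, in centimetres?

3.79 cm of thermosteric rise

Δh = αΔT·H = 2.6×10⁻⁴ × 0.52 × 280 = 0.037856 m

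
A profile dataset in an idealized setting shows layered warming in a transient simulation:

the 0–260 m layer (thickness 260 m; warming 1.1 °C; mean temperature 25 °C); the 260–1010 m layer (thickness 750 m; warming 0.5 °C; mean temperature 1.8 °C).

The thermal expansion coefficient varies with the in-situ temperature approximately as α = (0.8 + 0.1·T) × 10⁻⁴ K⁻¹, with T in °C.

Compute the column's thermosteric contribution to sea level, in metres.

0.13 m

Layer 1: α = (0.8 + 0.1×25)×10⁻⁴ = 3.3×10⁻⁴ K⁻¹
Layer 2: α = (0.8 + 0.1×1.8)×10⁻⁴ = 0.98×10⁻⁴ K⁻¹
Layer 1: 3.3×10⁻⁴ × 1.1 × 260 = 0.09438 m
Layer 2: 0.5 × 0.98×10⁻⁴ × 750 = 0.03675 m
Δh = 0.09438 + 0.03675 = 0.13113 m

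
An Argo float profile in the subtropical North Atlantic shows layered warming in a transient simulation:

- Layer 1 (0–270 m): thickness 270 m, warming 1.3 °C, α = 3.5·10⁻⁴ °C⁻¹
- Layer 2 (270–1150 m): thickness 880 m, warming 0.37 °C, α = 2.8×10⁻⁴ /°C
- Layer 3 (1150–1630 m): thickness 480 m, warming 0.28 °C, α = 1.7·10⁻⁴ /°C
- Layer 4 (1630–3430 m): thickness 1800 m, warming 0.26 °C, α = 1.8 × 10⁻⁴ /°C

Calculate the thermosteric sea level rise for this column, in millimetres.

3.5×10⁻⁴ × 1.3 × 270 = 0.12285 m
Layer 2: 880 × 0.37 × 2.8×10⁻⁴ = 0.091168 m
Layer 3: 480 × 0.28 × 1.7×10⁻⁴ = 0.022848 m
1630–3430 m: 1.8×10⁻⁴ × 1800 × 0.26 = 0.08424 m
Δh = 0.12285 + 0.091168 + 0.022848 + 0.08424 = 0.321106 m ≈ 321 mm

321 mm of thermosteric rise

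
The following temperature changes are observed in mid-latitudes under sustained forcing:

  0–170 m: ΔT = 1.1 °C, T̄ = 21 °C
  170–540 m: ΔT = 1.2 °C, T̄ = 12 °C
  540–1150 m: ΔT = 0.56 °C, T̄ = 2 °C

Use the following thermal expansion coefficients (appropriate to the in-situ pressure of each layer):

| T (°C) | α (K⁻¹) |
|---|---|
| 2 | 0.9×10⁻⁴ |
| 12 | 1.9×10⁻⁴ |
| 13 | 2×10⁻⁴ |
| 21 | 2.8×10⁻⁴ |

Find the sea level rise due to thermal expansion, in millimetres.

167 mm

Layer 1 at 21 °C → α = 2.8×10⁻⁴ K⁻¹
Layer 2 at 12 °C → α = 1.9×10⁻⁴ K⁻¹
Layer 3 at 2 °C → α = 0.9×10⁻⁴ K⁻¹
Layer 1: 1.1 × 170 × 2.8×10⁻⁴ = 0.05236 m
Layer 2: 1.9×10⁻⁴ × 1.2 × 370 = 0.08436 m
540–1150 m: 610 × 0.56 × 0.9×10⁻⁴ = 0.030744 m
Δh = 0.05236 + 0.08436 + 0.030744 = 0.167464 m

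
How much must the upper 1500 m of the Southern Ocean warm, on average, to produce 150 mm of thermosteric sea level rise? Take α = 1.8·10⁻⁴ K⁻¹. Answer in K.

ΔT = Δh/(αH) = 0.15 / (1.8×10⁻⁴ × 1500) ≈ 0.5556 K

0.556 K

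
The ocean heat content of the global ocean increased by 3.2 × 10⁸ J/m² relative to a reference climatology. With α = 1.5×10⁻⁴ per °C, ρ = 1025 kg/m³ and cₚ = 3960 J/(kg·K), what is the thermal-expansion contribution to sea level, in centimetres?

about 1.18 cm

Δh = αQ/(ρcₚ) = 1.5×10⁻⁴ × 3.2×10⁸ / (1025 × 3960) ≈ 0.011826 m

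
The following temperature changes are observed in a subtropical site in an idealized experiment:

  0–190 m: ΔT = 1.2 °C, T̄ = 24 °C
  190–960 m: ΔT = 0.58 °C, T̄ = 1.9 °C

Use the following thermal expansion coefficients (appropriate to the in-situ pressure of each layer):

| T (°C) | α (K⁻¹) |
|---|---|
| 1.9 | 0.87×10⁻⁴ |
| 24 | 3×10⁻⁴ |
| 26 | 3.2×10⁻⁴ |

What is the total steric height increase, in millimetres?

Layer 1 at 24 °C → α = 3×10⁻⁴ K⁻¹
Layer 2 at 1.9 °C → α = 0.87×10⁻⁴ K⁻¹
Layer 1: 3×10⁻⁴ × 1.2 × 190 = 0.06840 m
190–960 m: 770 × 0.87×10⁻⁴ × 0.58 = 0.0388542 m
Δh = 0.06840 + 0.0388542 = 0.1072542 m

107 mm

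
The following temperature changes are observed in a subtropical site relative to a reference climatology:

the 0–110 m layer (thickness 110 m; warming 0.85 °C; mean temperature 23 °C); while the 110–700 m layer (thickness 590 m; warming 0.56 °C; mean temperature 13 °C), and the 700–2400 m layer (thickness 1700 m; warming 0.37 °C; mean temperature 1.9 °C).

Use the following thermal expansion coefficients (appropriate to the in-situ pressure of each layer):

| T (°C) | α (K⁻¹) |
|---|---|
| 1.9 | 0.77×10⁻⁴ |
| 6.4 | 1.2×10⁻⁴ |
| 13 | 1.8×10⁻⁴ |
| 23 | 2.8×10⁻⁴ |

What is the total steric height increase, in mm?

Layer 1 at 23 °C → α = 2.8×10⁻⁴ K⁻¹
Layer 2 at 13 °C → α = 1.8×10⁻⁴ K⁻¹
Layer 3 at 1.9 °C → α = 0.77×10⁻⁴ K⁻¹
Layer 1: 110 × 2.8×10⁻⁴ × 0.85 = 0.02618 m
Layer 2: 0.56 × 1.8×10⁻⁴ × 590 = 0.059472 m
700–2400 m: 1700 × 0.37 × 0.77×10⁻⁴ = 0.048433 m
Δh = 0.02618 + 0.059472 + 0.048433 = 0.134085 m ≈ 134 mm

134 mm of thermosteric rise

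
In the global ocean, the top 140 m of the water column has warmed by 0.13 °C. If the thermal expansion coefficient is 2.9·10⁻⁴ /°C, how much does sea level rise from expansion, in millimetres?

5.28 mm

Δh = αΔT·H = 2.9×10⁻⁴ × 0.13 × 140 = 0.005278 m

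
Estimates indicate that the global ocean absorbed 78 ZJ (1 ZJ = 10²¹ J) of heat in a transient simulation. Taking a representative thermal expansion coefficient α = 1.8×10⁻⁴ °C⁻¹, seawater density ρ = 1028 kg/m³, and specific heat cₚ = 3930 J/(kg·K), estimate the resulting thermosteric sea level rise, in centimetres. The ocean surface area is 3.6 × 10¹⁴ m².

Per unit area: Q = 78×10²¹ / (3.6×10¹⁴) ≈ 2.167×10⁸ J/m²
Δh = αQ/(ρcₚ) = 1.8×10⁻⁴ × 2.167×10⁸ / (1028 × 3930) ≈ 0.0096549 m

Δh = 0.965 cm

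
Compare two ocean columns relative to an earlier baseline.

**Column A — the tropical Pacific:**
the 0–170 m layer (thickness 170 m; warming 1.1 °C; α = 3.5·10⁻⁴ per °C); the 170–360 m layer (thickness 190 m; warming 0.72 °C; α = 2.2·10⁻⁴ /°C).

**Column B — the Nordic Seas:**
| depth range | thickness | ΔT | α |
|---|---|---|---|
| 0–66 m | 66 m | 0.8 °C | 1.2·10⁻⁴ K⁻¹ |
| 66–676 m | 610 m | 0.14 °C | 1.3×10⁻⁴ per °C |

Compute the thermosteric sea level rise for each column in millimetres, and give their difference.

A Layer 1: 1.1 × 3.5×10⁻⁴ × 170 = 0.06545 m
A 190 × 0.72 × 2.2×10⁻⁴ = 0.030096 m
A total: 0.095546 m
B 1.2×10⁻⁴ × 0.8 × 66 = 0.006336 m
B 66–676 m: 610 × 1.3×10⁻⁴ × 0.14 = 0.011102 m
B total: 0.017438 m
Difference: 0.095546 − 0.017438 = 0.078108 m

A: 96 mm; B: 17 mm; difference 78 mm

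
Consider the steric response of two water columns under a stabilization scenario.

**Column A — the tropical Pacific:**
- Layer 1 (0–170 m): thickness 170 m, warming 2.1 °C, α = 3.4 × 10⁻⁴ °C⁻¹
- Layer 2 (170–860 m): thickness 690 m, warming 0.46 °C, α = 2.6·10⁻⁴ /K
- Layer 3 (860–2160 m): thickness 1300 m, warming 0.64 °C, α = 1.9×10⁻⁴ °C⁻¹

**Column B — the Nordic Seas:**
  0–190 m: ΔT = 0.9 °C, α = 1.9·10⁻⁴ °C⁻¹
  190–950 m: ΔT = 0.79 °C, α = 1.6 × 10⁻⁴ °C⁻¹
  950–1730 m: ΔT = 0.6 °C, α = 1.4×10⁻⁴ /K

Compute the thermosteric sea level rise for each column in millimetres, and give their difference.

A 0–170 m: 170 × 2.1 × 3.4×10⁻⁴ = 0.12138 m
A 170–860 m: 2.6×10⁻⁴ × 690 × 0.46 = 0.082524 m
A Layer 3: 0.64 × 1.9×10⁻⁴ × 1300 = 0.15808 m
A total: 0.361984 m
B 1.9×10⁻⁴ × 190 × 0.9 = 0.03249 m
B Layer 2: 1.6×10⁻⁴ × 0.79 × 760 = 0.096064 m
B 950–1730 m: 780 × 0.6 × 1.4×10⁻⁴ = 0.06552 m
B total: 0.194074 m
Difference: 0.361984 − 0.194074 = 0.16791 m

Δh_A ≈ 362 mm, Δh_B ≈ 194 mm; difference ≈ 168 mm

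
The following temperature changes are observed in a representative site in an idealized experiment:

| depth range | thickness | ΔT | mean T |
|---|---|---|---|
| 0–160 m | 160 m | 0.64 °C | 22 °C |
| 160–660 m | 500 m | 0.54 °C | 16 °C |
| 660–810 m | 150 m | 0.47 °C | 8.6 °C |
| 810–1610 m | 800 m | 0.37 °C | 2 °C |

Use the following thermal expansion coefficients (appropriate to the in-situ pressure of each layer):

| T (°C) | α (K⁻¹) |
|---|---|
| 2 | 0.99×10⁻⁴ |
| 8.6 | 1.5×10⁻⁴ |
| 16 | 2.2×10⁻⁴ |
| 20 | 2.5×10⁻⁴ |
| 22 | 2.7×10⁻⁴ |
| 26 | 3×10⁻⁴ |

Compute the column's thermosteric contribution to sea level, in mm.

Layer 1 at 22 °C → α = 2.7×10⁻⁴ K⁻¹
Layer 2 at 16 °C → α = 2.2×10⁻⁴ K⁻¹
Layer 3 at 8.6 °C → α = 1.5×10⁻⁴ K⁻¹
Layer 4 at 2 °C → α = 0.99×10⁻⁴ K⁻¹
2.7×10⁻⁴ × 160 × 0.64 = 0.027648 m
500 × 2.2×10⁻⁴ × 0.54 = 0.05940 m
Layer 3: 1.5×10⁻⁴ × 150 × 0.47 = 0.010575 m
810–1610 m: 800 × 0.37 × 0.99×10⁻⁴ = 0.029304 m
Δh = 0.027648 + 0.05940 + 0.010575 + 0.029304 = 0.126927 m

130 mm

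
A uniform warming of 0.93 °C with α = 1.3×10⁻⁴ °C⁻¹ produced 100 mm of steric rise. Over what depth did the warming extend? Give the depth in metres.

H ≈ 830 m

H = Δh/(αΔT) = 0.1 / (1.3×10⁻⁴ × 0.93) ≈ 827.1 m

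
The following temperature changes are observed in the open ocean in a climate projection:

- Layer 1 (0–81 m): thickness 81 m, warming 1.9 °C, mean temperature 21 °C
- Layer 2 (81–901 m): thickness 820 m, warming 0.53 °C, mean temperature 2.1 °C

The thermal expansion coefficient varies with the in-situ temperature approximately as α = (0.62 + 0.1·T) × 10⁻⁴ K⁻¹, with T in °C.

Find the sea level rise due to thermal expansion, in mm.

Layer 1: α = (0.62 + 0.1×21)×10⁻⁴ = 2.72×10⁻⁴ K⁻¹
Layer 2: α = (0.62 + 0.1×2.1)×10⁻⁴ = 0.83×10⁻⁴ K⁻¹
Layer 1: 81 × 2.72×10⁻⁴ × 1.9 = 0.0418608 m
81–901 m: 820 × 0.53 × 0.83×10⁻⁴ = 0.0360718 m
Δh = 0.0418608 + 0.0360718 = 0.0779326 m ≈ 77.9 mm

Δh = 77.9 mm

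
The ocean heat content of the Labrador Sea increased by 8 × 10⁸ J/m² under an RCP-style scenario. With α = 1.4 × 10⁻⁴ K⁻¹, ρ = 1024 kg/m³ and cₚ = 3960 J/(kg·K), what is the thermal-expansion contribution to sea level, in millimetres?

Δh = αQ/(ρcₚ) = 1.4×10⁻⁴ × 8×10⁸ / (1024 × 3960) ≈ 0.02762 m

Δh = 27.6 mm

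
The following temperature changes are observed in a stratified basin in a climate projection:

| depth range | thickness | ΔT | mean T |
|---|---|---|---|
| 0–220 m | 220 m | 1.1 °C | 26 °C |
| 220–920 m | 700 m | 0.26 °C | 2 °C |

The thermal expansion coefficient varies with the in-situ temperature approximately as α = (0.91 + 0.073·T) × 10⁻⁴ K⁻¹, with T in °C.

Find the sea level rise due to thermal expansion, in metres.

Layer 1: α = (0.91 + 0.073×26)×10⁻⁴ = 2.808×10⁻⁴ K⁻¹
Layer 2: α = (0.91 + 0.073×2)×10⁻⁴ = 1.056×10⁻⁴ K⁻¹
0–220 m: 2.808×10⁻⁴ × 220 × 1.1 = 0.0679536 m
220–920 m: 700 × 1.056×10⁻⁴ × 0.26 = 0.0192192 m
Δh = 0.0679536 + 0.0192192 = 0.0871728 m

0.0872 m of thermosteric rise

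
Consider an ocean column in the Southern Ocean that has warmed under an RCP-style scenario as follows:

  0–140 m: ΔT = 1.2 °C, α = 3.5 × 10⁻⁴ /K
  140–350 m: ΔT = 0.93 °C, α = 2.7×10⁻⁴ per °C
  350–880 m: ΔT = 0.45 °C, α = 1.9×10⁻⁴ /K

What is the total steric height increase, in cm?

16 cm of thermosteric rise

1.2 × 140 × 3.5×10⁻⁴ = 0.05880 m
2.7×10⁻⁴ × 0.93 × 210 = 0.052731 m
0.45 × 1.9×10⁻⁴ × 530 = 0.045315 m
Δh = 0.05880 + 0.052731 + 0.045315 = 0.156846 m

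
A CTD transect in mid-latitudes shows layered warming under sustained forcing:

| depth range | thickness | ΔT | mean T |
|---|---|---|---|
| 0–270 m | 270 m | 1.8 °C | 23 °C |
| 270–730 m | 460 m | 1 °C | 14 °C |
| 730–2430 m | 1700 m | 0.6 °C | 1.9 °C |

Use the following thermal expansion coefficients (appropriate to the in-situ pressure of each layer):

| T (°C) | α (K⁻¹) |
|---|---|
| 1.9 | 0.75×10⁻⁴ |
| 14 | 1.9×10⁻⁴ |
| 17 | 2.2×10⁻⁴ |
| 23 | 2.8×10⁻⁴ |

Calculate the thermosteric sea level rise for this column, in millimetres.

Layer 1 at 23 °C → α = 2.8×10⁻⁴ K⁻¹
Layer 2 at 14 °C → α = 1.9×10⁻⁴ K⁻¹
Layer 3 at 1.9 °C → α = 0.75×10⁻⁴ K⁻¹
Layer 1: 1.8 × 270 × 2.8×10⁻⁴ = 0.13608 m
270–730 m: 1 × 460 × 1.9×10⁻⁴ = 0.08740 m
730–2430 m: 0.75×10⁻⁴ × 0.6 × 1700 = 0.07650 m
Δh = 0.13608 + 0.08740 + 0.07650 = 0.29998 m

300 mm of thermosteric rise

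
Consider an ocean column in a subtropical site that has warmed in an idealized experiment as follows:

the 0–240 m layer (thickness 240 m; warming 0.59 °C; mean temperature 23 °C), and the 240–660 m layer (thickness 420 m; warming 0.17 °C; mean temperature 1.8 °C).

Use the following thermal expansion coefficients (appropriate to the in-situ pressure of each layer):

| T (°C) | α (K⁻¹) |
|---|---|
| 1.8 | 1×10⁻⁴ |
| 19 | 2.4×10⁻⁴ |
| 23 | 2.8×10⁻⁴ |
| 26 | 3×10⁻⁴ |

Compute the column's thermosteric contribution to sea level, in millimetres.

Δh = 46.8 mm

Layer 1 at 23 °C → α = 2.8×10⁻⁴ K⁻¹
Layer 2 at 1.8 °C → α = 1×10⁻⁴ K⁻¹
0.59 × 2.8×10⁻⁴ × 240 = 0.039648 m
240–660 m: 420 × 0.17 × 1×10⁻⁴ = 0.00714 m
Δh = 0.039648 + 0.00714 = 0.046788 m ≈ 46.8 mm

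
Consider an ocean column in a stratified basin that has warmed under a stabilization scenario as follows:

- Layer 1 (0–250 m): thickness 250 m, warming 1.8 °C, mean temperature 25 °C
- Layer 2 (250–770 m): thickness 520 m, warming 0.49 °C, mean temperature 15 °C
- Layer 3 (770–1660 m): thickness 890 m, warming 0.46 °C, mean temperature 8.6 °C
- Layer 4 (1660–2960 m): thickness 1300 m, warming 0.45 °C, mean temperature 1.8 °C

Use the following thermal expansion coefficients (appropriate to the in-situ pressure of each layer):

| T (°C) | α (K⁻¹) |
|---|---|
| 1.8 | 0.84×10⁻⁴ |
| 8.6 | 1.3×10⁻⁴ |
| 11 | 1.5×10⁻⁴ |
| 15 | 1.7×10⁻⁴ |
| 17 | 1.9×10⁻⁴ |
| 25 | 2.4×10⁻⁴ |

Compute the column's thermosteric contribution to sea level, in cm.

Layer 1 at 25 °C → α = 2.4×10⁻⁴ K⁻¹
Layer 2 at 15 °C → α = 1.7×10⁻⁴ K⁻¹
Layer 3 at 8.6 °C → α = 1.3×10⁻⁴ K⁻¹
Layer 4 at 1.8 °C → α = 0.84×10⁻⁴ K⁻¹
2.4×10⁻⁴ × 1.8 × 250 = 0.10800 m
Layer 2: 520 × 0.49 × 1.7×10⁻⁴ = 0.043316 m
770–1660 m: 1.3×10⁻⁴ × 0.46 × 890 = 0.053222 m
Layer 4: 0.45 × 1300 × 0.84×10⁻⁴ = 0.04914 m
Δh = 0.10800 + 0.043316 + 0.053222 + 0.04914 = 0.253678 m

Δh ≈ 25.4 cm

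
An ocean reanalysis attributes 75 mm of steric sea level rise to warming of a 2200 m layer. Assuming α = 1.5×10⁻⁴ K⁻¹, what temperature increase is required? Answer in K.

about 0.23 K

ΔT = Δh/(αH) = 0.075 / (1.5×10⁻⁴ × 2200) ≈ 0.2273 K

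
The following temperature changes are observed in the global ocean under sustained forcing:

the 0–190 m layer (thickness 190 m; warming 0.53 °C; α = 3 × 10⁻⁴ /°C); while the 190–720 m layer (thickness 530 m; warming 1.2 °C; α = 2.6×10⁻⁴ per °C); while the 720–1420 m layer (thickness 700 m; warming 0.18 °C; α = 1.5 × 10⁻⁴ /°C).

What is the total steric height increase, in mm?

0–190 m: 0.53 × 3×10⁻⁴ × 190 = 0.03021 m
190–720 m: 2.6×10⁻⁴ × 530 × 1.2 = 0.16536 m
720–1420 m: 1.5×10⁻⁴ × 700 × 0.18 = 0.01890 m
Δh = 0.03021 + 0.16536 + 0.01890 = 0.21447 m ≈ 210 mm

210 mm of thermosteric rise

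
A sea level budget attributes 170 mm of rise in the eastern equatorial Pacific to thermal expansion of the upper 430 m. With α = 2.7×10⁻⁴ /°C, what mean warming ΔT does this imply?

1.46 K

ΔT = Δh/(αH) = 0.17 / (2.7×10⁻⁴ × 430) ≈ 1.464 K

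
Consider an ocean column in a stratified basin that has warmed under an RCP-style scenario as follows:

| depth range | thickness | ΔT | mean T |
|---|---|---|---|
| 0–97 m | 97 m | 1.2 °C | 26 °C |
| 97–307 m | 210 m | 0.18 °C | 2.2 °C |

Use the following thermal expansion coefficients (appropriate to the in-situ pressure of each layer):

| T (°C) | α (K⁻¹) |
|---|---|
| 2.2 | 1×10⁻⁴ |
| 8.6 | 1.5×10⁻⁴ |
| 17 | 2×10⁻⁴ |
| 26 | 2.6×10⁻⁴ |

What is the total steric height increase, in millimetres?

Layer 1 at 26 °C → α = 2.6×10⁻⁴ K⁻¹
Layer 2 at 2.2 °C → α = 1×10⁻⁴ K⁻¹
Layer 1: 1.2 × 97 × 2.6×10⁻⁴ = 0.030264 m
97–307 m: 1×10⁻⁴ × 0.18 × 210 = 0.00378 m
Δh = 0.030264 + 0.00378 = 0.034044 m

Δh ≈ 34 mm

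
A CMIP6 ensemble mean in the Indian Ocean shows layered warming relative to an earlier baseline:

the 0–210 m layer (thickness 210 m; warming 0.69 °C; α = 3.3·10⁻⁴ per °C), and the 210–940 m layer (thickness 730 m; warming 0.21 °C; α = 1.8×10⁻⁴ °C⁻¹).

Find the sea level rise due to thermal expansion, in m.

Layer 1: 210 × 3.3×10⁻⁴ × 0.69 = 0.047817 m
Layer 2: 0.21 × 730 × 1.8×10⁻⁴ = 0.027594 m
Δh = 0.047817 + 0.027594 = 0.075411 m

Δh = 0.075 m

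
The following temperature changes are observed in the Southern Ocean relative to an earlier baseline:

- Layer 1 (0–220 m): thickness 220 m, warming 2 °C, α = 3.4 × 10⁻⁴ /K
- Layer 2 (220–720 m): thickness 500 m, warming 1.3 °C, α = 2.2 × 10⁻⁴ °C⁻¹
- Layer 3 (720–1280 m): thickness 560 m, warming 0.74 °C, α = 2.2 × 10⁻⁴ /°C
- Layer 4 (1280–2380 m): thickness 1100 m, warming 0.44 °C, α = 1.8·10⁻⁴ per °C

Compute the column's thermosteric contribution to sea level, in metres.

0.47 m of thermosteric rise

220 × 2 × 3.4×10⁻⁴ = 0.14960 m
Layer 2: 1.3 × 2.2×10⁻⁴ × 500 = 0.14300 m
560 × 0.74 × 2.2×10⁻⁴ = 0.091168 m
1280–2380 m: 1100 × 1.8×10⁻⁴ × 0.44 = 0.08712 m
Δh = 0.14960 + 0.14300 + 0.091168 + 0.08712 = 0.470888 m ≈ 0.47 m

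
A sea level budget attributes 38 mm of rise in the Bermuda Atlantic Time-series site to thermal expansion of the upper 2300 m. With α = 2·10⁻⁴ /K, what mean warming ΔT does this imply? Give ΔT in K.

ΔT = Δh/(αH) = 0.038 / (2×10⁻⁴ × 2300) ≈ 0.08261 K

0.083 K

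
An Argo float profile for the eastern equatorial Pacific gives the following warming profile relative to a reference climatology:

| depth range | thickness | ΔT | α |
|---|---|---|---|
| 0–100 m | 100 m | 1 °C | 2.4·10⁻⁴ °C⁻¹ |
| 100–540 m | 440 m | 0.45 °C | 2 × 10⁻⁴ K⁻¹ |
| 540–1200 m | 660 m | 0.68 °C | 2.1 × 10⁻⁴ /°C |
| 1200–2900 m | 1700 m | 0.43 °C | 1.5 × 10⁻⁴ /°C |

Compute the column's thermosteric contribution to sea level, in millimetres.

1 × 2.4×10⁻⁴ × 100 = 0.02400 m
2×10⁻⁴ × 0.45 × 440 = 0.03960 m
0.68 × 2.1×10⁻⁴ × 660 = 0.094248 m
Layer 4: 0.43 × 1.5×10⁻⁴ × 1700 = 0.10965 m
Δh = 0.02400 + 0.03960 + 0.094248 + 0.10965 = 0.267498 m ≈ 270 mm

270 mm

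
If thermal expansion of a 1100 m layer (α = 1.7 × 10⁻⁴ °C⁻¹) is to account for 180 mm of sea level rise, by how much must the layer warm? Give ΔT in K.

ΔT = Δh/(αH) = 0.18 / (1.7×10⁻⁴ × 1100) ≈ 0.9626 K

about 0.96 K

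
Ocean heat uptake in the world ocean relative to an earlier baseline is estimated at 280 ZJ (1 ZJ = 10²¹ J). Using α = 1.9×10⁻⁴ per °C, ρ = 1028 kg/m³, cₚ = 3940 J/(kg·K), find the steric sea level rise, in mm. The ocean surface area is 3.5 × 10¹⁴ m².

Per unit area: Q = 280×10²¹ / (3.5×10¹⁴) = 8×10⁸ J/m²
Δh = αQ/(ρcₚ) = 1.9×10⁻⁴ × 8×10⁸ / (1028 × 3940) ≈ 0.037528 m

about 38 mm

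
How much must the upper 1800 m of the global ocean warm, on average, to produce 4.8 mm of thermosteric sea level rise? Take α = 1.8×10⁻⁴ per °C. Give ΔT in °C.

ΔT ≈ 0.0148 °C

ΔT = Δh/(αH) = 0.0048 / (1.8×10⁻⁴ × 1800) ≈ 0.01481 °C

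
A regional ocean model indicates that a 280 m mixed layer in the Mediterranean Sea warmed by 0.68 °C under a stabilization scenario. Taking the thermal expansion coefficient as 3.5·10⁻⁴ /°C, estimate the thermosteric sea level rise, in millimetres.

Δh ≈ 66.6 mm

Δh = αΔT·H = 3.5×10⁻⁴ × 0.68 × 280 = 0.06664 m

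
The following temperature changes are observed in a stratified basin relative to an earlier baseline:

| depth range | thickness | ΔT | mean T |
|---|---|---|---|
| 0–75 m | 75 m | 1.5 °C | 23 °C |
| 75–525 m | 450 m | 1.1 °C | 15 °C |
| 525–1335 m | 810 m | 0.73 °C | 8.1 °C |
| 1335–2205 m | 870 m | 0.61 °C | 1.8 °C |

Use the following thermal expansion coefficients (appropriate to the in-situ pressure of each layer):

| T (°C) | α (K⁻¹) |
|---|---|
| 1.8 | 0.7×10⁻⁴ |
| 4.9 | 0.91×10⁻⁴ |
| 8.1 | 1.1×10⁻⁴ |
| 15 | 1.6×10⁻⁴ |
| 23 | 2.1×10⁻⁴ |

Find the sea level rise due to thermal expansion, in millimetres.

205 mm

Layer 1 at 23 °C → α = 2.1×10⁻⁴ K⁻¹
Layer 2 at 15 °C → α = 1.6×10⁻⁴ K⁻¹
Layer 3 at 8.1 °C → α = 1.1×10⁻⁴ K⁻¹
Layer 4 at 1.8 °C → α = 0.7×10⁻⁴ K⁻¹
Layer 1: 1.5 × 75 × 2.1×10⁻⁴ = 0.023625 m
75–525 m: 450 × 1.1 × 1.6×10⁻⁴ = 0.07920 m
525–1335 m: 810 × 1.1×10⁻⁴ × 0.73 = 0.065043 m
Layer 4: 870 × 0.61 × 0.7×10⁻⁴ = 0.037149 m
Δh = 0.023625 + 0.07920 + 0.065043 + 0.037149 = 0.205017 m ≈ 205 mm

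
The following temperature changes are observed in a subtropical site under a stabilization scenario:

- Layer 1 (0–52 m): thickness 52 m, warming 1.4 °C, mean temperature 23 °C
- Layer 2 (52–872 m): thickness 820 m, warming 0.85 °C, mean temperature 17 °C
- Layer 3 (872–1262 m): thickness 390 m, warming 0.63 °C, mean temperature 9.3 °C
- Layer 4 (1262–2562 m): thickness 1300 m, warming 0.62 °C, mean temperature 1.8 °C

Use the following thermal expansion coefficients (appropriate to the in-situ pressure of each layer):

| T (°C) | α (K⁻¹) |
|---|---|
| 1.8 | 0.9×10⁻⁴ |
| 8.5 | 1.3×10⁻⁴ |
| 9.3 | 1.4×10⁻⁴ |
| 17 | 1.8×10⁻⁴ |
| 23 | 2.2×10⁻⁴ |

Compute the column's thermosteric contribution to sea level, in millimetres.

Layer 1 at 23 °C → α = 2.2×10⁻⁴ K⁻¹
Layer 2 at 17 °C → α = 1.8×10⁻⁴ K⁻¹
Layer 3 at 9.3 °C → α = 1.4×10⁻⁴ K⁻¹
Layer 4 at 1.8 °C → α = 0.9×10⁻⁴ K⁻¹
52 × 1.4 × 2.2×10⁻⁴ = 0.016016 m
820 × 1.8×10⁻⁴ × 0.85 = 0.12546 m
1.4×10⁻⁴ × 390 × 0.63 = 0.034398 m
Layer 4: 0.62 × 0.9×10⁻⁴ × 1300 = 0.07254 m
Δh = 0.016016 + 0.12546 + 0.034398 + 0.07254 = 0.248414 m ≈ 248 mm

248 mm of thermosteric rise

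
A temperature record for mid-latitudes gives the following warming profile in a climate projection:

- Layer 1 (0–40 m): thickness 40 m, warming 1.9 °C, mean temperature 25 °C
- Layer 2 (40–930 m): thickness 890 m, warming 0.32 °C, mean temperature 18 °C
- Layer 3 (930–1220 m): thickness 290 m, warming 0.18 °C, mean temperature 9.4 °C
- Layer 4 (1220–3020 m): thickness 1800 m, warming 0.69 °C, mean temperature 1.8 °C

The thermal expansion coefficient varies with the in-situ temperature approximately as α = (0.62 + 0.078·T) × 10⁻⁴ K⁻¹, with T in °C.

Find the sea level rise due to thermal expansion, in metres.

about 0.179 m

Layer 1: α = (0.62 + 0.078×25)×10⁻⁴ = 2.57×10⁻⁴ K⁻¹
Layer 2: α = (0.62 + 0.078×18)×10⁻⁴ = 2.024×10⁻⁴ K⁻¹
Layer 3: α = (0.62 + 0.078×9.4)×10⁻⁴ = 1.3532×10⁻⁴ K⁻¹
Layer 4: α = (0.62 + 0.078×1.8)×10⁻⁴ = 0.7604×10⁻⁴ K⁻¹
Layer 1: 1.9 × 2.57×10⁻⁴ × 40 = 0.019532 m
40–930 m: 0.32 × 890 × 2.024×10⁻⁴ = 0.05764352 m
1.3532×10⁻⁴ × 290 × 0.18 = 0.007063704 m
0.7604×10⁻⁴ × 1800 × 0.69 = 0.09444168 m
Δh = 0.019532 + 0.05764352 + 0.007063704 + 0.09444168 = 0.178680904 m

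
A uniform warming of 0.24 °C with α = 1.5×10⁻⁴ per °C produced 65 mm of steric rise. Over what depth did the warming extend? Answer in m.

1810 m

H = Δh/(αΔT) = 0.065 / (1.5×10⁻⁴ × 0.24) ≈ 1806 m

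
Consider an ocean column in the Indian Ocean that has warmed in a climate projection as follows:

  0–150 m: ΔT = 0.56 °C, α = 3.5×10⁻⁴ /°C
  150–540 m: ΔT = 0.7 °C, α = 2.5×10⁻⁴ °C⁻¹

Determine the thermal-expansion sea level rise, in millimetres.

97.7 mm of thermosteric rise

Layer 1: 150 × 3.5×10⁻⁴ × 0.56 = 0.02940 m
Layer 2: 390 × 0.7 × 2.5×10⁻⁴ = 0.06825 m
Δh = 0.02940 + 0.06825 = 0.09765 m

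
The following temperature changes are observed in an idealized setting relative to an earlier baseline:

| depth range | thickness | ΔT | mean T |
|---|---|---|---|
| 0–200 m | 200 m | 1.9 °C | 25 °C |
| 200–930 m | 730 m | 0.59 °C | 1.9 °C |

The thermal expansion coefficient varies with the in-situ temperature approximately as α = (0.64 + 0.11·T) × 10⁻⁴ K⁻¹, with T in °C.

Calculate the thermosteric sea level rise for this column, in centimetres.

Δh ≈ 16.5 cm

Layer 1: α = (0.64 + 0.11×25)×10⁻⁴ = 3.39×10⁻⁴ K⁻¹
Layer 2: α = (0.64 + 0.11×1.9)×10⁻⁴ = 0.849×10⁻⁴ K⁻¹
3.39×10⁻⁴ × 1.9 × 200 = 0.12882 m
0.849×10⁻⁴ × 730 × 0.59 = 0.03656643 m
Δh = 0.12882 + 0.03656643 = 0.16538643 m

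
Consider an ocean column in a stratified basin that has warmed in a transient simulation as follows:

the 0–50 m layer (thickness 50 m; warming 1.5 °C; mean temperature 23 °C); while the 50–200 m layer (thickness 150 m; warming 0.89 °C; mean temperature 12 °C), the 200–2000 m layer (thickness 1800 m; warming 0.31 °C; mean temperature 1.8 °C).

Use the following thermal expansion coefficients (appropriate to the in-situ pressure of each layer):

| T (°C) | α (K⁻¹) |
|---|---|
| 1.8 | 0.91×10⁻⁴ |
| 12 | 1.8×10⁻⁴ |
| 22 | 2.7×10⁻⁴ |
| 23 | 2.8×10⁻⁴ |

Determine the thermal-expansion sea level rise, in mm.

Layer 1 at 23 °C → α = 2.8×10⁻⁴ K⁻¹
Layer 2 at 12 °C → α = 1.8×10⁻⁴ K⁻¹
Layer 3 at 1.8 °C → α = 0.91×10⁻⁴ K⁻¹
1.5 × 50 × 2.8×10⁻⁴ = 0.02100 m
Layer 2: 150 × 1.8×10⁻⁴ × 0.89 = 0.02403 m
0.31 × 0.91×10⁻⁴ × 1800 = 0.050778 m
Δh = 0.02100 + 0.02403 + 0.050778 = 0.095808 m ≈ 95.8 mm

95.8 mm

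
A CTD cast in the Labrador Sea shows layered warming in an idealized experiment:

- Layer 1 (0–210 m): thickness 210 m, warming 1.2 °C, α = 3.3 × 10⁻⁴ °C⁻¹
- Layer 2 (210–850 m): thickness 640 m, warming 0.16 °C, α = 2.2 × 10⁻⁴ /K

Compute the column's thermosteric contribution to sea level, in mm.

0–210 m: 210 × 3.3×10⁻⁴ × 1.2 = 0.08316 m
Layer 2: 640 × 2.2×10⁻⁴ × 0.16 = 0.022528 m
Δh = 0.08316 + 0.022528 = 0.105688 m

about 106 mm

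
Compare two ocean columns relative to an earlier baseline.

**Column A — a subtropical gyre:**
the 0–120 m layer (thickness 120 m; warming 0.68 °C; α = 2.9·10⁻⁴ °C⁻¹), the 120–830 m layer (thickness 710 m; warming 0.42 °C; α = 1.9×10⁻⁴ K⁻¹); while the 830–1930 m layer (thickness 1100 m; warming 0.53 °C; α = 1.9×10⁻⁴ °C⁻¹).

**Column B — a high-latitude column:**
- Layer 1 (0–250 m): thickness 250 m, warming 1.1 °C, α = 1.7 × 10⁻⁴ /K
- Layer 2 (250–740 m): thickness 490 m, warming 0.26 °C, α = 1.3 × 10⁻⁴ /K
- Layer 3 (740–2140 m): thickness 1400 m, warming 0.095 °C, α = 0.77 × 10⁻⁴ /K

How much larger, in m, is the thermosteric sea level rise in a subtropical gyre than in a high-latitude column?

A 0–120 m: 0.68 × 2.9×10⁻⁴ × 120 = 0.023664 m
A 120–830 m: 0.42 × 710 × 1.9×10⁻⁴ = 0.056658 m
A Layer 3: 1.9×10⁻⁴ × 0.53 × 1100 = 0.11077 m
A total: 0.191092 m
B Layer 1: 250 × 1.7×10⁻⁴ × 1.1 = 0.04675 m
B Layer 2: 490 × 1.3×10⁻⁴ × 0.26 = 0.016562 m
B Layer 3: 0.77×10⁻⁴ × 1400 × 0.095 = 0.010241 m
B total: 0.073553 m
Difference: 0.191092 − 0.073553 = 0.117539 m

Δh_A − Δh_B ≈ 0.118 m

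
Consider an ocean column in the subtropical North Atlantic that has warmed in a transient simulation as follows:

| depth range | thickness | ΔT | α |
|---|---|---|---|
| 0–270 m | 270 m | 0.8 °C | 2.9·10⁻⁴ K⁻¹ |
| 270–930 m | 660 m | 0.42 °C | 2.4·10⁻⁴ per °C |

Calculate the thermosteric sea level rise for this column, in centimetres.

13 cm

270 × 0.8 × 2.9×10⁻⁴ = 0.06264 m
660 × 0.42 × 2.4×10⁻⁴ = 0.066528 m
Δh = 0.06264 + 0.066528 = 0.129168 m ≈ 13 cm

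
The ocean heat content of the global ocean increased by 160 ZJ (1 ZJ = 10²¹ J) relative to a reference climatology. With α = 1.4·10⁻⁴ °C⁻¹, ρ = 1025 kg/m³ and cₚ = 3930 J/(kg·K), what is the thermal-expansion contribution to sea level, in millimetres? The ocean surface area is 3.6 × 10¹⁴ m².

Δh ≈ 15 mm

Per unit area: Q = 160×10²¹ / (3.6×10¹⁴) ≈ 4.444×10⁸ J/m²
Δh = αQ/(ρcₚ) = 1.4×10⁻⁴ × 4.444×10⁸ / (1025 × 3930) ≈ 0.015445 m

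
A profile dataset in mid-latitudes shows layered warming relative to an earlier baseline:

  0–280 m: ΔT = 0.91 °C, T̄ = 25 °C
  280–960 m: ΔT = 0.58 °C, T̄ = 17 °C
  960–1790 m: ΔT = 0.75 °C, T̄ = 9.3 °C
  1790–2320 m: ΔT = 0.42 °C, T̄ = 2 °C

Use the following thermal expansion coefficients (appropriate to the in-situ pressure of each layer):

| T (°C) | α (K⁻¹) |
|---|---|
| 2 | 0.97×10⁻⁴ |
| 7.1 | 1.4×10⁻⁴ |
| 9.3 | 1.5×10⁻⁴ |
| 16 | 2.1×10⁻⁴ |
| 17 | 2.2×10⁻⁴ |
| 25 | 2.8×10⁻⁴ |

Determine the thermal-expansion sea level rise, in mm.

Layer 1 at 25 °C → α = 2.8×10⁻⁴ K⁻¹
Layer 2 at 17 °C → α = 2.2×10⁻⁴ K⁻¹
Layer 3 at 9.3 °C → α = 1.5×10⁻⁴ K⁻¹
Layer 4 at 2 °C → α = 0.97×10⁻⁴ K⁻¹
0–280 m: 0.91 × 280 × 2.8×10⁻⁴ = 0.071344 m
0.58 × 2.2×10⁻⁴ × 680 = 0.086768 m
Layer 3: 830 × 0.75 × 1.5×10⁻⁴ = 0.093375 m
Layer 4: 0.97×10⁻⁴ × 0.42 × 530 = 0.0215922 m
Δh = 0.071344 + 0.086768 + 0.093375 + 0.0215922 = 0.2730792 m ≈ 273 mm

273 mm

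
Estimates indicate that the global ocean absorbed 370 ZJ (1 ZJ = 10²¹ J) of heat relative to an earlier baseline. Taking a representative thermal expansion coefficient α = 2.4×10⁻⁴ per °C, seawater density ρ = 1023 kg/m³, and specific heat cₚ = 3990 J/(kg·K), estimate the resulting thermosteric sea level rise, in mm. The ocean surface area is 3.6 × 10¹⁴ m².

Δh = 60 mm

Per unit area: Q = 370×10²¹ / (3.6×10¹⁴) ≈ 1.028×10⁹ J/m²
Δh = αQ/(ρcₚ) = 2.4×10⁻⁴ × 1.028×10⁹ / (1023 × 3990) ≈ 0.060444 m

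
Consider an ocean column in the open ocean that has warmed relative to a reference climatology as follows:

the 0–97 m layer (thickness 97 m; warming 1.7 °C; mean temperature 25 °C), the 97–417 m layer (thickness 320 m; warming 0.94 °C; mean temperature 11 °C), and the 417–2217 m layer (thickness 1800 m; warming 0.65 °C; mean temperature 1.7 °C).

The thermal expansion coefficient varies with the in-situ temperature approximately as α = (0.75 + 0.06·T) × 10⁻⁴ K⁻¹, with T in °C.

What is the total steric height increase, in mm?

180 mm of thermosteric rise

Layer 1: α = (0.75 + 0.06×25)×10⁻⁴ = 2.25×10⁻⁴ K⁻¹
Layer 2: α = (0.75 + 0.06×11)×10⁻⁴ = 1.41×10⁻⁴ K⁻¹
Layer 3: α = (0.75 + 0.06×1.7)×10⁻⁴ = 0.852×10⁻⁴ K⁻¹
0–97 m: 2.25×10⁻⁴ × 97 × 1.7 = 0.0371025 m
Layer 2: 0.94 × 320 × 1.41×10⁻⁴ = 0.0424128 m
417–2217 m: 0.65 × 0.852×10⁻⁴ × 1800 = 0.099684 m
Δh = 0.0371025 + 0.0424128 + 0.099684 = 0.1791993 m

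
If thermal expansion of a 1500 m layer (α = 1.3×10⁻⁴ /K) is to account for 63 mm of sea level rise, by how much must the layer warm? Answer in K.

ΔT ≈ 0.323 K

ΔT = Δh/(αH) = 0.063 / (1.3×10⁻⁴ × 1500) ≈ 0.3231 K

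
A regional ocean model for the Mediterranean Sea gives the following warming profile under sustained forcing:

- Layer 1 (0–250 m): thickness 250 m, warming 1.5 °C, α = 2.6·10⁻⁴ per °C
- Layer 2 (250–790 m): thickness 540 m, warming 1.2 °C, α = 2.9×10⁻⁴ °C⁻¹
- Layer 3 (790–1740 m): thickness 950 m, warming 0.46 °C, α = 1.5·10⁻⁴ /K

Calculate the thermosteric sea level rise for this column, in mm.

Layer 1: 2.6×10⁻⁴ × 1.5 × 250 = 0.09750 m
250–790 m: 540 × 1.2 × 2.9×10⁻⁴ = 0.18792 m
Layer 3: 0.46 × 950 × 1.5×10⁻⁴ = 0.06555 m
Δh = 0.09750 + 0.18792 + 0.06555 = 0.35097 m ≈ 351 mm

Δh ≈ 351 mm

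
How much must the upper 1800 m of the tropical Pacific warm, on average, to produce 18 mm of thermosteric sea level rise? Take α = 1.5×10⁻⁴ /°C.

ΔT = Δh/(αH) = 0.018 / (1.5×10⁻⁴ × 1800) ≈ 0.06667 °C

0.067 °C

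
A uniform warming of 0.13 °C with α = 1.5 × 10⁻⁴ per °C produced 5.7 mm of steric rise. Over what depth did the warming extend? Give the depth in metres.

H = Δh/(αΔT) = 0.0057 / (1.5×10⁻⁴ × 0.13) ≈ 292.3 m

H ≈ 290 m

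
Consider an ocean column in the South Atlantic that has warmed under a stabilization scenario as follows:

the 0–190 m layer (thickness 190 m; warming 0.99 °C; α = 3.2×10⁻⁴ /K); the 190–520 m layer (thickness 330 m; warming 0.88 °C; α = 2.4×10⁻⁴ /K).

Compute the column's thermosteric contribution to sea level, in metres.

0.130 m of thermosteric rise

Layer 1: 0.99 × 3.2×10⁻⁴ × 190 = 0.060192 m
190–520 m: 0.88 × 2.4×10⁻⁴ × 330 = 0.069696 m
Δh = 0.060192 + 0.069696 = 0.129888 m ≈ 0.130 m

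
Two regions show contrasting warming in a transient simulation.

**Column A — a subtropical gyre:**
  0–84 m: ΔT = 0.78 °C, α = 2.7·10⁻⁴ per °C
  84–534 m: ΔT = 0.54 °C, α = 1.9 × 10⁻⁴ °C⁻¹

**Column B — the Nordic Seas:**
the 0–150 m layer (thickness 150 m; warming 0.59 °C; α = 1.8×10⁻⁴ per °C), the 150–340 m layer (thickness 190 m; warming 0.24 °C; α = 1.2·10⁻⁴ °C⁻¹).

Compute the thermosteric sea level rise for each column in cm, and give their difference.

A 0–84 m: 84 × 2.7×10⁻⁴ × 0.78 = 0.0176904 m
A 84–534 m: 1.9×10⁻⁴ × 450 × 0.54 = 0.04617 m
A total: 0.0638604 m
B 150 × 0.59 × 1.8×10⁻⁴ = 0.01593 m
B 0.24 × 190 × 1.2×10⁻⁴ = 0.005472 m
B total: 0.021402 m
Difference: 0.0638604 − 0.021402 = 0.0424584 m

Δh_A ≈ 6.39 cm, Δh_B ≈ 2.14 cm; difference ≈ 4.25 cm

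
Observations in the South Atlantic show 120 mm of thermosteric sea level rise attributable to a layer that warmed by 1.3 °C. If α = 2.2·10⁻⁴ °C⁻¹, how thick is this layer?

H = Δh/(αΔT) = 0.12 / (2.2×10⁻⁴ × 1.3) ≈ 419.6 m

420 m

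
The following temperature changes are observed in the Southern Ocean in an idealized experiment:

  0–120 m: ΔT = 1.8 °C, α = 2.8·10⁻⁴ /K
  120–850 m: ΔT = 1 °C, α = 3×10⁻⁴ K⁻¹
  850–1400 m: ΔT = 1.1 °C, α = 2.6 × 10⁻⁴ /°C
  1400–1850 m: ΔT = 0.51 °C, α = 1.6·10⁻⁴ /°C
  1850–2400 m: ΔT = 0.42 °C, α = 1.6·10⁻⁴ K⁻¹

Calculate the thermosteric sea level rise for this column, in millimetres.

1.8 × 2.8×10⁻⁴ × 120 = 0.06048 m
Layer 2: 3×10⁻⁴ × 1 × 730 = 0.21900 m
850–1400 m: 1.1 × 550 × 2.6×10⁻⁴ = 0.15730 m
1400–1850 m: 1.6×10⁻⁴ × 450 × 0.51 = 0.03672 m
Layer 5: 550 × 0.42 × 1.6×10⁻⁴ = 0.03696 m
Δh = 0.06048 + 0.21900 + 0.15730 + 0.03672 + 0.03696 = 0.51046 m

510 mm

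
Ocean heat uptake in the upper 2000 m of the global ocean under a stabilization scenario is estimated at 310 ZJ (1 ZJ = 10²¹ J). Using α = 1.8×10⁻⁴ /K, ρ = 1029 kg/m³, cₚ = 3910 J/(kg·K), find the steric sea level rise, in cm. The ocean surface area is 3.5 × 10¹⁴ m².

Per unit area: Q = 310×10²¹ / (3.5×10¹⁴) ≈ 8.857×10⁸ J/m²
Δh = αQ/(ρcₚ) = 1.8×10⁻⁴ × 8.857×10⁸ / (1029 × 3910) ≈ 0.039625 m

about 3.96 cm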